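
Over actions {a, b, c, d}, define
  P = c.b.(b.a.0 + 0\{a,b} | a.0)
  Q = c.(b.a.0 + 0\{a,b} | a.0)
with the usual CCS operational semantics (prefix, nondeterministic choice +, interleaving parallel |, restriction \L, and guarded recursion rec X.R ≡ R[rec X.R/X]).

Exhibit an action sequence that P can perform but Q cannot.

cbb

P's transition system — 6 states:
  s0 = c.b.(b.a.0 + 0\{a,b} | a.0) has moves --c--▸ s1
  s1 = b.(b.a.0 + 0\{a,b} | a.0) has moves --b--▸ s2
  s2 = b.a.0 + 0\{a,b} | a.0 has moves --a--▸ s3, --b--▸ s4
  s3 = 0\{a,b} | 0 has moves ∅
  s4 = a.0 has moves --a--▸ s5
  s5 = 0 has moves ∅
Q's transition system — 5 states:
  t0 = c.(b.a.0 + 0\{a,b} | a.0) has moves --c--▸ t1
  t1 = b.a.0 + 0\{a,b} | a.0 has moves --a--▸ t2, --b--▸ t3
  t2 = 0\{a,b} | 0 has moves ∅
  t3 = a.0 has moves --a--▸ t4
  t4 = 0 has moves ∅
Executing cbb from P (initial set {s0}):
  step 1 (c): {s1}
  step 2 (b): {s2}
  step 3 (b): {s4}
  ✓ P
Executing cbb from Q (initial set {t0}):
  step 1 (c): {t1}
  step 2 (b): {t3}
  step 3 (b): ∅ (Q stuck)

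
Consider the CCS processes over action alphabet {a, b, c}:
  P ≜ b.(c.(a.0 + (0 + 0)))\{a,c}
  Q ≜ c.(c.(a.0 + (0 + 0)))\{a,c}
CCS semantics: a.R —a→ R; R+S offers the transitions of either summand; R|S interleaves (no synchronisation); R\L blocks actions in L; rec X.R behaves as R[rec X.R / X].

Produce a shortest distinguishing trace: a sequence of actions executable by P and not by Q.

P's transition system — 2 states:
  m0 = b.(c.(a.0 + (0 + 0)))\{a,c} ⊢ =b=> m1
  m1 = (c.(a.0 + (0 + 0)))\{a,c} ⊢ stopped
Q's transition system — 2 states:
  n0 = c.(c.(a.0 + (0 + 0)))\{a,c} ⊢ =c=> n1
  n1 = (c.(a.0 + (0 + 0)))\{a,c} ⊢ stopped
Executing b from P (initial set {m0}):
  [1] b ⇒ {m1}
  — P admits the full trace.
Executing b from Q (initial set {n0}):
  [1] b ⇒ no successor for Q

b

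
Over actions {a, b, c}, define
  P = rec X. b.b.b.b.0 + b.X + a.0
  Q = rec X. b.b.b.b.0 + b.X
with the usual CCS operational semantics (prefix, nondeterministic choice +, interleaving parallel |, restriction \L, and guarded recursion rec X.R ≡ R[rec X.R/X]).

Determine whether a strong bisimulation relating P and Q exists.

NO

LTS(P): 5 reachable states
  s0 = rec X. b.b.b.b.0 + b.X + a.0 :: -a-> s1, -b-> s0, -b-> s2
  s1 = 0 :: deadlocked
  s2 = b.b.b.0 :: -b-> s3
  s3 = b.b.0 :: -b-> s4
  s4 = b.0 :: -b-> s1
LTS(Q): 5 reachable states
  t0 = rec X. b.b.b.b.0 + b.X :: -b-> t0, -b-> t1
  t1 = b.b.b.0 :: -b-> t2
  t2 = b.b.0 :: -b-> t3
  t3 = b.0 :: -b-> t4
  t4 = 0 :: deadlocked
Partition-refinement fixed point:
  B0 = {s0}
  B1 = {s1, t4}
  B2 = {s2, t1}
  B3 = {s3, t2}
  B4 = {s4, t3}
  B5 = {t0}
s0 ∈ B0, t0 ∈ B5 → different blocks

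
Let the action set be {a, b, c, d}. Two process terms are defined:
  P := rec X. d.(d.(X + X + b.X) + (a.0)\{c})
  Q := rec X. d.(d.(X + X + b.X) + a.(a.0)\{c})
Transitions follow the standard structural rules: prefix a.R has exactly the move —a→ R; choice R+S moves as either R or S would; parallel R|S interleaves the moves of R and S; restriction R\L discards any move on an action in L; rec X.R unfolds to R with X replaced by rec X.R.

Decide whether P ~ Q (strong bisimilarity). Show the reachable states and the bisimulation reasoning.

not bisimilar

Reachable graph of P (4 states):
  m0 = rec X. d.(d.(X + X + b.X) + (a.0)\{c}) :: --d--▸ m1
  m1 = d.((rec X. d.(d.(X + X + b.X) + (a.0)\{c})) + (rec X. d.(d.(X + X + b.X) + (a.0)\{c})) + b.(rec X. d.(d.(X + X + b.X) + (a.0)\{c}))) + (a.0)\{c} :: --a--▸ m2, --d--▸ m3
  m2 = 0\{c} :: ·
  m3 = (rec X. d.(d.(X + X + b.X) + (a.0)\{c})) + (rec X. d.(d.(X + X + b.X) + (a.0)\{c})) + b.(rec X. d.(d.(X + X + b.X) + (a.0)\{c})) :: --b--▸ m0, --d--▸ m1
Reachable graph of Q (5 states):
  n0 = rec X. d.(d.(X + X + b.X) + a.(a.0)\{c}) :: --d--▸ n1
  n1 = d.((rec X. d.(d.(X + X + b.X) + a.(a.0)\{c})) + (rec X. d.(d.(X + X + b.X) + a.(a.0)\{c})) + b.(rec X. d.(d.(X + X + b.X) + a.(a.0)\{c}))) + a.(a.0)\{c} :: --a--▸ n2, --d--▸ n3
  n2 = (a.0)\{c} :: --a--▸ n4
  n3 = (rec X. d.(d.(X + X + b.X) + a.(a.0)\{c})) + (rec X. d.(d.(X + X + b.X) + a.(a.0)\{c})) + b.(rec X. d.(d.(X + X + b.X) + a.(a.0)\{c})) :: --b--▸ n0, --d--▸ n1
  n4 = 0\{c} :: ·
Partition-refinement fixed point:
  B0 = {m0}
  B1 = {m1}
  B2 = {m3}
  B3 = {m2, n4}
  B4 = {n0}
  B5 = {n1}
  B6 = {n2}
  B7 = {n3}
m0 ∈ B0, n0 ∈ B4 → different blocks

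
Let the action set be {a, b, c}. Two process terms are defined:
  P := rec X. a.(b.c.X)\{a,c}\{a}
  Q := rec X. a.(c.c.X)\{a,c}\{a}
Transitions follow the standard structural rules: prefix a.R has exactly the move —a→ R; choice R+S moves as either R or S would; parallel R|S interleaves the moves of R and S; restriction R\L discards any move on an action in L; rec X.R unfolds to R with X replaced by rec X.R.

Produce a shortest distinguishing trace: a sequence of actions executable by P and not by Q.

LTS(P): 3 reachable states
  p0 = rec X. a.(b.c.X)\{a,c}\{a} | ··a··> p1
  p1 = (b.c.(rec X. a.(b.c.X)\{a,c}\{a}))\{a,c}\{a} | ··b··> p2
  p2 = (c.(rec X. a.(b.c.X)\{a,c}\{a}))\{a,c}\{a} | deadlocked
LTS(Q): 2 reachable states
  q0 = rec X. a.(c.c.X)\{a,c}\{a} | ··a··> q1
  q1 = (c.c.(rec X. a.(c.c.X)\{a,c}\{a}))\{a,c}\{a} | deadlocked
Run σ = ⟨ab⟩ on P: start {p0}
  after a @ step 1: {p1}
  after b @ step 2: {p2}
  P completes σ.
Run σ = ⟨ab⟩ on Q: start {q0}
  after a @ step 1: {q1}
  after b @ step 2: no successor for Q

ab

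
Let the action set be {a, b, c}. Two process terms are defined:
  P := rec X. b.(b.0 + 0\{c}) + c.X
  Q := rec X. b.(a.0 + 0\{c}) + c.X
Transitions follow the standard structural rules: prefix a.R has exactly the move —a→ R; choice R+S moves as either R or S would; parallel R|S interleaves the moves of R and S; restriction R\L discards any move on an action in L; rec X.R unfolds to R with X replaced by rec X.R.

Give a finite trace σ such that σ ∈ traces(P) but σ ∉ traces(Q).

bb

P's transition system — 3 states:
  p0 = rec X. b.(b.0 + 0\{c}) + c.X :: --b--▸ p1, --c--▸ p0
  p1 = b.0 + 0\{c} :: --b--▸ p2
  p2 = 0 :: (no moves)
Q's transition system — 3 states:
  q0 = rec X. b.(a.0 + 0\{c}) + c.X :: --b--▸ q1, --c--▸ q0
  q1 = a.0 + 0\{c} :: --a--▸ q2
  q2 = 0 :: (no moves)
Executing bb from P (initial set {p0}):
  step 1 (b): {p1}
  step 2 (b): {p2}
  — P admits the full trace.
Executing bb from Q (initial set {q0}):
  step 1 (b): {q1}
  step 2 (b): no successor for Q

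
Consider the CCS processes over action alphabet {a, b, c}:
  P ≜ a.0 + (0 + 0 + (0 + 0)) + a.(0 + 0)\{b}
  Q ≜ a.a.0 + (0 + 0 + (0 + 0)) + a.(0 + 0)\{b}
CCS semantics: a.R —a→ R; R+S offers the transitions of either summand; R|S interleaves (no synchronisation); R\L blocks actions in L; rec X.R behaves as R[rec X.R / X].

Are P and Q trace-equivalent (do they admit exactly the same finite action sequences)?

Reachable graph of P (3 states):
  p0 = a.0 + (0 + 0 + (0 + 0)) + a.(0 + 0)\{b} :: —a→ p1, —a→ p2
  p1 = (0 + 0)\{b} :: stopped
  p2 = 0 :: stopped
Reachable graph of Q (4 states):
  q0 = a.a.0 + (0 + 0 + (0 + 0)) + a.(0 + 0)\{b} :: —a→ q1, —a→ q2
  q1 = (0 + 0)\{b} :: stopped
  q2 = a.0 :: —a→ q3
  q3 = 0 :: stopped
Run σ = ⟨aa⟩ on Q: start {q0}
  after a @ step 1: {q1, q2}
  after a @ step 2: {q3}
  ✓ Q
Run σ = ⟨aa⟩ on P: start {p0}
  after a @ step 1: {p1, p2}
  after a @ step 2: no successor for P

NO — witness ⟨aa⟩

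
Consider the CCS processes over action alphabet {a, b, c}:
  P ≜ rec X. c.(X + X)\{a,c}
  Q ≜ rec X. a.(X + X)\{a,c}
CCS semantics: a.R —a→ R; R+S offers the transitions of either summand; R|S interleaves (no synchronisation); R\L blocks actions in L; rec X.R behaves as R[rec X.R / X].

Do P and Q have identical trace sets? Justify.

LTS(P): 2 reachable states
  s0 = rec X. c.(X + X)\{a,c} ⊢ —c→ s1
  s1 = ((rec X. c.(X + X)\{a,c}) + (rec X. c.(X + X)\{a,c}))\{a,c} ⊢ deadlocked
LTS(Q): 2 reachable states
  t0 = rec X. a.(X + X)\{a,c} ⊢ —a→ t1
  t1 = ((rec X. a.(X + X)\{a,c}) + (rec X. a.(X + X)\{a,c}))\{a,c} ⊢ deadlocked
Trace ⟨c⟩ through P, begin at {s0}:
  step 1 (c): {s1}
  ✓ P
Trace ⟨c⟩ through Q, begin at {t0}:
  step 1 (c): no successor for Q

trace-distinct — witness ⟨c⟩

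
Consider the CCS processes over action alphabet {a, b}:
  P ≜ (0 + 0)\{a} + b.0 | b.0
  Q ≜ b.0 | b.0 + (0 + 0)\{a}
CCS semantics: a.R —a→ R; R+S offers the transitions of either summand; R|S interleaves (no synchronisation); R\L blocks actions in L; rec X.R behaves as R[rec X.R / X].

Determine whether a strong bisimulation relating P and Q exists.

LTS(P): 4 reachable states
  p0 = (0 + 0)\{a} + b.0 | b.0 ⊢ ··b··> p1, ··b··> p2
  p1 = 0 | b.0 ⊢ ··b··> p3
  p2 = b.0 | 0 ⊢ ··b··> p3
  p3 = 0 | 0 ⊢ (no moves)
LTS(Q): 4 reachable states
  q0 = b.0 | b.0 + (0 + 0)\{a} ⊢ ··b··> q1, ··b··> q2
  q1 = 0 | b.0 ⊢ ··b··> q3
  q2 = b.0 | 0 ⊢ ··b··> q3
  q3 = 0 | 0 ⊢ (no moves)
Bisimilarity quotient blocks:
  B0 = {p0, q0}
  B1 = {p1, p2, q1, q2}
  B2 = {p3, q3}
p0 ∈ B0, q0 ∈ B0 → same block

YES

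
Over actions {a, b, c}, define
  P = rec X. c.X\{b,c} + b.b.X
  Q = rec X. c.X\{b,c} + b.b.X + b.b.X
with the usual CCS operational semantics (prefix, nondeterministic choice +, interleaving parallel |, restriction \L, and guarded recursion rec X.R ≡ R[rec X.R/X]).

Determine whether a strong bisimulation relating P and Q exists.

P ~ Q

LTS(P): 3 reachable states
  p0 = rec X. c.X\{b,c} + b.b.X has moves -b-> p1, -c-> p2
  p1 = b.(rec X. c.X\{b,c} + b.b.X) has moves -b-> p0
  p2 = (rec X. c.X\{b,c} + b.b.X)\{b,c} has moves ·
LTS(Q): 3 reachable states
  q0 = rec X. c.X\{b,c} + b.b.X + b.b.X has moves -b-> q1, -c-> q2
  q1 = b.(rec X. c.X\{b,c} + b.b.X + b.b.X) has moves -b-> q0
  q2 = (rec X. c.X\{b,c} + b.b.X + b.b.X)\{b,c} has moves ·
Coarsest stable partition (strong bisimilarity classes):
  B0 = {p0, q0}
  B1 = {p2, q2}
  B2 = {p1, q1}
p0 ∈ B0, q0 ∈ B0 → same block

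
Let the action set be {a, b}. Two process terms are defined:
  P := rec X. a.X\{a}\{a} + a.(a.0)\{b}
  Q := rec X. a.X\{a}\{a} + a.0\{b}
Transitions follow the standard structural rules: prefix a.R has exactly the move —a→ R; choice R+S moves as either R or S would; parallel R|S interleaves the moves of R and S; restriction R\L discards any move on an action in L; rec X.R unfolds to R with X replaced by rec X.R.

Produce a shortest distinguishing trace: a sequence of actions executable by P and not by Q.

aa

Reachable graph of P (4 states):
  m0 = rec X. a.X\{a}\{a} + a.(a.0)\{b} → =a=> m1, =a=> m2
  m1 = (a.0)\{b} → =a=> m3
  m2 = (rec X. a.X\{a}\{a} + a.(a.0)\{b})\{a}\{a} → stopped
  m3 = 0\{b} → stopped
Reachable graph of Q (3 states):
  n0 = rec X. a.X\{a}\{a} + a.0\{b} → =a=> n1, =a=> n2
  n1 = (rec X. a.X\{a}\{a} + a.0\{b})\{a}\{a} → stopped
  n2 = 0\{b} → stopped
Executing aa from P (initial set {m0}):
  [1] a ⇒ {m1, m2}
  [2] a ⇒ {m3}
  — P admits the full trace.
Executing aa from Q (initial set {n0}):
  [1] a ⇒ {n1, n2}
  [2] a ⇒ no successor for Q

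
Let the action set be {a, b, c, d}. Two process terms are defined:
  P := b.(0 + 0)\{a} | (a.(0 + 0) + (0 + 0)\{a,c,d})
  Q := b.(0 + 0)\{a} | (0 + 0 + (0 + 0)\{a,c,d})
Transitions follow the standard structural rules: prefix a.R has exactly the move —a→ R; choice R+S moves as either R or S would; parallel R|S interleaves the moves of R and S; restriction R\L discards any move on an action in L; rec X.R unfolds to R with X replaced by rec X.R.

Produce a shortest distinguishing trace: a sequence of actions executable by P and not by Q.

P's transition system — 4 states:
  p0 = b.(0 + 0)\{a} | (a.(0 + 0) + (0 + 0)\{a,c,d}) has moves —a→ p1, —b→ p2
  p1 = b.(0 + 0)\{a} | (0 + 0) has moves —b→ p3
  p2 = (0 + 0)\{a} | (a.(0 + 0) + (0 + 0)\{a,c,d}) has moves —a→ p3
  p3 = (0 + 0)\{a} | (0 + 0) has moves stopped
Q's transition system — 2 states:
  q0 = b.(0 + 0)\{a} | (0 + 0 + (0 + 0)\{a,c,d}) has moves —b→ q1
  q1 = (0 + 0)\{a} | (0 + 0 + (0 + 0)\{a,c,d}) has moves stopped
Run σ = ⟨a⟩ on P: start {p0}
  step 1 (a): {p1}
  P completes σ.
Run σ = ⟨a⟩ on Q: start {q0}
  step 1 (a): ∅  — Q cannot continue

a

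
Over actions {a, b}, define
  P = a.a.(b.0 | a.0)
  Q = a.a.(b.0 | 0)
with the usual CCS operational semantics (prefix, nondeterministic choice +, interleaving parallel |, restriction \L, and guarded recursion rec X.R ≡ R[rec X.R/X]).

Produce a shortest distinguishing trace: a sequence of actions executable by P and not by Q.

P's transition system — 6 states:
  p0 = a.a.(b.0 | a.0) :: —a→ p1
  p1 = a.(b.0 | a.0) :: —a→ p2
  p2 = b.0 | a.0 :: —a→ p3, —b→ p4
  p3 = b.0 | 0 :: —b→ p5
  p4 = 0 | a.0 :: —a→ p5
  p5 = 0 | 0 :: ·
Q's transition system — 4 states:
  q0 = a.a.(b.0 | 0) :: —a→ q1
  q1 = a.(b.0 | 0) :: —a→ q2
  q2 = b.0 | 0 :: —b→ q3
  q3 = 0 | 0 :: ·
Executing aaa from P (initial set {p0}):
  step 1 (a): {p1}
  step 2 (a): {p2}
  step 3 (a): {p3}
  P completes σ.
Executing aaa from Q (initial set {q0}):
  step 1 (a): {q1}
  step 2 (a): {q2}
  step 3 (a): ∅  — Q cannot continue

aaa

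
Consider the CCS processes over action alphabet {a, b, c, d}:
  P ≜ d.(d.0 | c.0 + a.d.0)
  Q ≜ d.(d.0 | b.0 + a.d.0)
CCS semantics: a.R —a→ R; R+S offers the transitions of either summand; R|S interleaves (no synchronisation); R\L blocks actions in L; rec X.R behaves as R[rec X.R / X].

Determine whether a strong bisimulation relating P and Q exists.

NO

LTS(P): 7 reachable states
  s0 = d.(d.0 | c.0 + a.d.0) ⊢ -d-> s1
  s1 = d.0 | c.0 + a.d.0 ⊢ -a-> s2, -c-> s3, -d-> s4
  s2 = d.0 ⊢ -d-> s5
  s3 = d.0 | 0 ⊢ -d-> s6
  s4 = 0 | c.0 ⊢ -c-> s6
  s5 = 0 ⊢ ∅
  s6 = 0 | 0 ⊢ ∅
LTS(Q): 7 reachable states
  t0 = d.(d.0 | b.0 + a.d.0) ⊢ -d-> t1
  t1 = d.0 | b.0 + a.d.0 ⊢ -a-> t2, -b-> t3, -d-> t4
  t2 = d.0 ⊢ -d-> t5
  t3 = d.0 | 0 ⊢ -d-> t6
  t4 = 0 | b.0 ⊢ -b-> t6
  t5 = 0 ⊢ ∅
  t6 = 0 | 0 ⊢ ∅
Coarsest stable partition (strong bisimilarity classes):
  B0 = {s0}
  B1 = {s1}
  B2 = {s2, s3, t2, t3}
  B3 = {s5, s6, t5, t6}
  B4 = {s4}
  B5 = {t0}
  B6 = {t1}
  B7 = {t4}
s0 ∈ B0, t0 ∈ B5 → different blocks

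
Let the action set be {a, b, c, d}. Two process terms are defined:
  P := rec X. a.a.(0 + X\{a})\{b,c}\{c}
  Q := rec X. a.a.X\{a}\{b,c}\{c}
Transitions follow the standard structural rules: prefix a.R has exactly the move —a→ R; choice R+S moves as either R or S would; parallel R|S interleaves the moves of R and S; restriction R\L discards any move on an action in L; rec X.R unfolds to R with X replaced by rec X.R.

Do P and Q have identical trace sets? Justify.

YES

LTS(P): 3 reachable states
  u0 = rec X. a.a.(0 + X\{a})\{b,c}\{c} | ··a··> u1
  u1 = a.(0 + (rec X. a.a.(0 + X\{a})\{b,c}\{c})\{a})\{b,c}\{c} | ··a··> u2
  u2 = (0 + (rec X. a.a.(0 + X\{a})\{b,c}\{c})\{a})\{b,c}\{c} | ∅
LTS(Q): 3 reachable states
  v0 = rec X. a.a.X\{a}\{b,c}\{c} | ··a··> v1
  v1 = a.(rec X. a.a.X\{a}\{b,c}\{c})\{a}\{b,c}\{c} | ··a··> v2
  v2 = (rec X. a.a.X\{a}\{b,c}\{c})\{a}\{b,c}\{c} | ∅
Bisimilarity quotient blocks:
  B0 = {u0, v0}
  B1 = {u1, v1}
  B2 = {u2, v2}
u0 ∈ B0, v0 ∈ B0 → same block
Bisimilar ⇒ trace-equivalent.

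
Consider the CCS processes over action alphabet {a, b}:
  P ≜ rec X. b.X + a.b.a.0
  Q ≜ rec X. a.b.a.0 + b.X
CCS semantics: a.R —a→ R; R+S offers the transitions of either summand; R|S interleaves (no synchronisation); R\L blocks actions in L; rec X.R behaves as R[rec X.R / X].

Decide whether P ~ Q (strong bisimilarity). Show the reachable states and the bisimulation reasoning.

YES

LTS(P): 4 reachable states
  s0 = rec X. b.X + a.b.a.0 → -a-> s1, -b-> s0
  s1 = b.a.0 → -b-> s2
  s2 = a.0 → -a-> s3
  s3 = 0 → ·
LTS(Q): 4 reachable states
  t0 = rec X. a.b.a.0 + b.X → -a-> t1, -b-> t0
  t1 = b.a.0 → -b-> t2
  t2 = a.0 → -a-> t3
  t3 = 0 → ·
Bisimilarity quotient blocks:
  B0 = {s0, t0}
  B1 = {s1, t1}
  B2 = {s2, t2}
  B3 = {s3, t3}
s0 ∈ B0, t0 ∈ B0 → same block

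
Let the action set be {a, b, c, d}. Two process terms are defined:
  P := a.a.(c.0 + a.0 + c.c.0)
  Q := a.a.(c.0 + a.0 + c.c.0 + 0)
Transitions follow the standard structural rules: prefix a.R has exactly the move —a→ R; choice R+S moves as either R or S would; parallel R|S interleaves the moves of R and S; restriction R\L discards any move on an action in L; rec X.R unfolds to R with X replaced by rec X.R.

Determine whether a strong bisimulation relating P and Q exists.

Reachable graph of P (5 states):
  p0 = a.a.(c.0 + a.0 + c.c.0) ⊢ -a-> p1
  p1 = a.(c.0 + a.0 + c.c.0) ⊢ -a-> p2
  p2 = c.0 + a.0 + c.c.0 ⊢ -a-> p3, -c-> p3, -c-> p4
  p3 = 0 ⊢ (no moves)
  p4 = c.0 ⊢ -c-> p3
Reachable graph of Q (5 states):
  q0 = a.a.(c.0 + a.0 + c.c.0 + 0) ⊢ -a-> q1
  q1 = a.(c.0 + a.0 + c.c.0 + 0) ⊢ -a-> q2
  q2 = c.0 + a.0 + c.c.0 + 0 ⊢ -a-> q3, -c-> q3, -c-> q4
  q3 = 0 ⊢ (no moves)
  q4 = c.0 ⊢ -c-> q3
Coarsest stable partition (strong bisimilarity classes):
  B0 = {p0, q0}
  B1 = {p1, q1}
  B2 = {p2, q2}
  B3 = {p3, q3}
  B4 = {p4, q4}
p0 ∈ B0, q0 ∈ B0 → same block

bisimilar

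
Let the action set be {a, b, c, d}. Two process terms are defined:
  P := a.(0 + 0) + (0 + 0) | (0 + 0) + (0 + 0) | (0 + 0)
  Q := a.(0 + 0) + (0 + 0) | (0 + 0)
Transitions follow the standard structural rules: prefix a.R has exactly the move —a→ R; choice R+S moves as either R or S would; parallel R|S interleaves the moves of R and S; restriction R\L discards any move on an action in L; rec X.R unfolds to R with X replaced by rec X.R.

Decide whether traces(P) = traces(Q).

LTS(P): 2 reachable states
  m0 = a.(0 + 0) + (0 + 0) | (0 + 0) + (0 + 0) | (0 + 0) :: --a--▸ m1
  m1 = 0 + 0 :: (no moves)
LTS(Q): 2 reachable states
  n0 = a.(0 + 0) + (0 + 0) | (0 + 0) :: --a--▸ n1
  n1 = 0 + 0 :: (no moves)
Bisimilarity quotient blocks:
  B0 = {m0, n0}
  B1 = {m1, n1}
m0 ∈ B0, n0 ∈ B0 → same block
Bisimilar ⇒ trace-equivalent.

traces(P) = traces(Q)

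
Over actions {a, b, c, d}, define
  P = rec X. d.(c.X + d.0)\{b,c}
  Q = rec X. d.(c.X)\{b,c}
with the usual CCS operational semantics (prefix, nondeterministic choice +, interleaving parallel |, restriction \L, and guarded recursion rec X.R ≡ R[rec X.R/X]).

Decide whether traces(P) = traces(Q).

trace-distinct — witness ⟨dd⟩

Reachable graph of P (3 states):
  u0 = rec X. d.(c.X + d.0)\{b,c} has moves —d→ u1
  u1 = (c.(rec X. d.(c.X + d.0)\{b,c}) + d.0)\{b,c} has moves —d→ u2
  u2 = 0\{b,c} has moves (no moves)
Reachable graph of Q (2 states):
  v0 = rec X. d.(c.X)\{b,c} has moves —d→ v1
  v1 = (c.(rec X. d.(c.X)\{b,c}))\{b,c} has moves (no moves)
Trace ⟨dd⟩ through P, begin at {u0}:
  after d @ step 1: {u1}
  after d @ step 2: {u2}
  — P admits the full trace.
Trace ⟨dd⟩ through Q, begin at {v0}:
  after d @ step 1: {v1}
  after d @ step 2: ∅ (Q stuck)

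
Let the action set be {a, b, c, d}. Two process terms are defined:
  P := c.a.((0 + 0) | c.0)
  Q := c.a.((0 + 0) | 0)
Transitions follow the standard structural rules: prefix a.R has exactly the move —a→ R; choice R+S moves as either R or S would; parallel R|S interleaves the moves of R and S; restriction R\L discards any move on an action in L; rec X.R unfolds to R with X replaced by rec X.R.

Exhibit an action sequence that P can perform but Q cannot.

cac

Reachable graph of P (4 states):
  u0 = c.a.((0 + 0) | c.0) has moves -c-> u1
  u1 = a.((0 + 0) | c.0) has moves -a-> u2
  u2 = (0 + 0) | c.0 has moves -c-> u3
  u3 = (0 + 0) | 0 has moves ∅
Reachable graph of Q (3 states):
  v0 = c.a.((0 + 0) | 0) has moves -c-> v1
  v1 = a.((0 + 0) | 0) has moves -a-> v2
  v2 = (0 + 0) | 0 has moves ∅
Run σ = ⟨cac⟩ on P: start {u0}
  step 1 (c): {u1}
  step 2 (a): {u2}
  step 3 (c): {u3}
  ✓ P
Run σ = ⟨cac⟩ on Q: start {v0}
  step 1 (c): {v1}
  step 2 (a): {v2}
  step 3 (c): ∅ (Q stuck)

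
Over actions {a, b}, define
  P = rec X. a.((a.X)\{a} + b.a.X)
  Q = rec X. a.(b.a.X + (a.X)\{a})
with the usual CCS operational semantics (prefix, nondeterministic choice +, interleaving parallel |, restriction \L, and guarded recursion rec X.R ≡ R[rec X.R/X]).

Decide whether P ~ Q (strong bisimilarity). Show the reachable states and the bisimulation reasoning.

LTS(P): 3 reachable states
  m0 = rec X. a.((a.X)\{a} + b.a.X) ⊢ ··a··> m1
  m1 = (a.(rec X. a.((a.X)\{a} + b.a.X)))\{a} + b.a.(rec X. a.((a.X)\{a} + b.a.X)) ⊢ ··b··> m2
  m2 = a.(rec X. a.((a.X)\{a} + b.a.X)) ⊢ ··a··> m0
LTS(Q): 3 reachable states
  n0 = rec X. a.(b.a.X + (a.X)\{a}) ⊢ ··a··> n1
  n1 = b.a.(rec X. a.(b.a.X + (a.X)\{a})) + (a.(rec X. a.(b.a.X + (a.X)\{a})))\{a} ⊢ ··b··> n2
  n2 = a.(rec X. a.(b.a.X + (a.X)\{a})) ⊢ ··a··> n0
Partition-refinement fixed point:
  B0 = {m0, n0}
  B1 = {m1, n1}
  B2 = {m2, n2}
m0 ∈ B0, n0 ∈ B0 → same block

bisimilar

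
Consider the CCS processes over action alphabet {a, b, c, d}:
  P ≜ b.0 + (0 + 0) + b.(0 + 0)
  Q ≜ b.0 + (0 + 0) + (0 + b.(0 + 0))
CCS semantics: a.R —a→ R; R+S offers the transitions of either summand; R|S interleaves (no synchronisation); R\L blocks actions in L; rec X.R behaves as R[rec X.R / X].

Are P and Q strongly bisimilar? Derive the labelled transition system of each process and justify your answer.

P's transition system — 3 states:
  p0 = b.0 + (0 + 0) + b.(0 + 0) | ··b··> p1, ··b··> p2
  p1 = 0 | (no moves)
  p2 = 0 + 0 | (no moves)
Q's transition system — 3 states:
  q0 = b.0 + (0 + 0) + (0 + b.(0 + 0)) | ··b··> q1, ··b··> q2
  q1 = 0 | (no moves)
  q2 = 0 + 0 | (no moves)
Partition-refinement fixed point:
  B0 = {p0, q0}
  B1 = {p1, p2, q1, q2}
p0 ∈ B0, q0 ∈ B0 → same block

P ~ Q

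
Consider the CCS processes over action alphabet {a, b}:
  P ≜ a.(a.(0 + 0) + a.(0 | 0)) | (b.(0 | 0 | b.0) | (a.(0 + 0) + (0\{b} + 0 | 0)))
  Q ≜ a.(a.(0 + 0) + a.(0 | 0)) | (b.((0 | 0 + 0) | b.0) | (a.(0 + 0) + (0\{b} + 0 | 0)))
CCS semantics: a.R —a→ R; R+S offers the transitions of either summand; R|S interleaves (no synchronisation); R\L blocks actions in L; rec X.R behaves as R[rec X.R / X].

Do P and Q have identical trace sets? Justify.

traces(P) = traces(Q)

Reachable graph of P (24 states):
  u0 = a.(a.(0 + 0) + a.(0 | 0)) | (b.(0 | 0 | b.0) | (a.(0 + 0) + (0\{b} + 0 | 0))) → --a--▸ u1, --a--▸ u2, --b--▸ u3
  u1 = (a.(0 + 0) + a.(0 | 0)) | (b.(0 | 0 | b.0) | (a.(0 + 0) + (0\{b} + 0 | 0))) → --a--▸ u4, --a--▸ u5, --a--▸ u6, --b--▸ u7
  u2 = a.(a.(0 + 0) + a.(0 | 0)) | (b.(0 | 0 | b.0) | (0 + 0)) → --a--▸ u5, --b--▸ u8
  u3 = a.(a.(0 + 0) + a.(0 | 0)) | (0 | 0 | b.0 | (a.(0 + 0) + (0\{b} + 0 | 0))) → --a--▸ u7, --a--▸ u8, --b--▸ u9
  u4 = (0 + 0) | (b.(0 | 0 | b.0) | (a.(0 + 0) + (0\{b} + 0 | 0))) → --a--▸ u10, --b--▸ u11
  u5 = (a.(0 + 0) + a.(0 | 0)) | (b.(0 | 0 | b.0) | (0 + 0)) → --a--▸ u10, --a--▸ u12, --b--▸ u13
  u6 = 0 | 0 | (b.(0 | 0 | b.0) | (a.(0 + 0) + (0\{b} + 0 | 0))) → --a--▸ u12, --b--▸ u14
  u7 = (a.(0 + 0) + a.(0 | 0)) | (0 | 0 | b.0 | (a.(0 + 0) + (0\{b} + 0 | 0))) → --a--▸ u11, --a--▸ u13, --a--▸ u14, --b--▸ u15
  u8 = a.(a.(0 + 0) + a.(0 | 0)) | (0 | 0 | b.0 | (0 + 0)) → --a--▸ u13, --b--▸ u16
  u9 = a.(a.(0 + 0) + a.(0 | 0)) | (0 | 0 | 0 | (a.(0 + 0) + (0\{b} + 0 | 0))) → --a--▸ u15, --a--▸ u16
  u10 = (0 + 0) | (b.(0 | 0 | b.0) | (0 + 0)) → --b--▸ u17
  u11 = (0 + 0) | (0 | 0 | b.0 | (a.(0 + 0) + (0\{b} + 0 | 0))) → --a--▸ u17, --b--▸ u18
  u12 = 0 | 0 | (b.(0 | 0 | b.0) | (0 + 0)) → --b--▸ u19
  u13 = (a.(0 + 0) + a.(0 | 0)) | (0 | 0 | b.0 | (0 + 0)) → --a--▸ u17, --a--▸ u19, --b--▸ u20
  u14 = 0 | 0 | (0 | 0 | b.0 | (a.(0 + 0) + (0\{b} + 0 | 0))) → --a--▸ u19, --b--▸ u21
  u15 = (a.(0 + 0) + a.(0 | 0)) | (0 | 0 | 0 | (a.(0 + 0) + (0\{b} + 0 | 0))) → --a--▸ u18, --a--▸ u20, --a--▸ u21
  u16 = a.(a.(0 + 0) + a.(0 | 0)) | (0 | 0 | 0 | (0 + 0)) → --a--▸ u20
  u17 = (0 + 0) | (0 | 0 | b.0 | (0 + 0)) → --b--▸ u22
  u18 = (0 + 0) | (0 | 0 | 0 | (a.(0 + 0) + (0\{b} + 0 | 0))) → --a--▸ u22
  u19 = 0 | 0 | (0 | 0 | b.0 | (0 + 0)) → --b--▸ u23
  u20 = (a.(0 + 0) + a.(0 | 0)) | (0 | 0 | 0 | (0 + 0)) → --a--▸ u22, --a--▸ u23
  u21 = 0 | 0 | (0 | 0 | 0 | (a.(0 + 0) + (0\{b} + 0 | 0))) → --a--▸ u23
  u22 = (0 + 0) | (0 | 0 | 0 | (0 + 0)) → ∅
  u23 = 0 | 0 | (0 | 0 | 0 | (0 + 0)) → ∅
Reachable graph of Q (24 states):
  v0 = a.(a.(0 + 0) + a.(0 | 0)) | (b.((0 | 0 + 0) | b.0) | (a.(0 + 0) + (0\{b} + 0 | 0))) → --a--▸ v1, --a--▸ v2, --b--▸ v3
  v1 = (a.(0 + 0) + a.(0 | 0)) | (b.((0 | 0 + 0) | b.0) | (a.(0 + 0) + (0\{b} + 0 | 0))) → --a--▸ v4, --a--▸ v5, --a--▸ v6, --b--▸ v7
  v2 = a.(a.(0 + 0) + a.(0 | 0)) | (b.((0 | 0 + 0) | b.0) | (0 + 0)) → --a--▸ v5, --b--▸ v8
  v3 = a.(a.(0 + 0) + a.(0 | 0)) | ((0 | 0 + 0) | b.0 | (a.(0 + 0) + (0\{b} + 0 | 0))) → --a--▸ v7, --a--▸ v8, --b--▸ v9
  v4 = (0 + 0) | (b.((0 | 0 + 0) | b.0) | (a.(0 + 0) + (0\{b} + 0 | 0))) → --a--▸ v10, --b--▸ v11
  v5 = (a.(0 + 0) + a.(0 | 0)) | (b.((0 | 0 + 0) | b.0) | (0 + 0)) → --a--▸ v10, --a--▸ v12, --b--▸ v13
  v6 = 0 | 0 | (b.((0 | 0 + 0) | b.0) | (a.(0 + 0) + (0\{b} + 0 | 0))) → --a--▸ v12, --b--▸ v14
  v7 = (a.(0 + 0) + a.(0 | 0)) | ((0 | 0 + 0) | b.0 | (a.(0 + 0) + (0\{b} + 0 | 0))) → --a--▸ v11, --a--▸ v13, --a--▸ v14, --b--▸ v15
  v8 = a.(a.(0 + 0) + a.(0 | 0)) | ((0 | 0 + 0) | b.0 | (0 + 0)) → --a--▸ v13, --b--▸ v16
  v9 = a.(a.(0 + 0) + a.(0 | 0)) | ((0 | 0 + 0) | 0 | (a.(0 + 0) + (0\{b} + 0 | 0))) → --a--▸ v15, --a--▸ v16
  v10 = (0 + 0) | (b.((0 | 0 + 0) | b.0) | (0 + 0)) → --b--▸ v17
  v11 = (0 + 0) | ((0 | 0 + 0) | b.0 | (a.(0 + 0) + (0\{b} + 0 | 0))) → --a--▸ v17, --b--▸ v18
  v12 = 0 | 0 | (b.((0 | 0 + 0) | b.0) | (0 + 0)) → --b--▸ v19
  v13 = (a.(0 + 0) + a.(0 | 0)) | ((0 | 0 + 0) | b.0 | (0 + 0)) → --a--▸ v17, --a--▸ v19, --b--▸ v20
  v14 = 0 | 0 | ((0 | 0 + 0) | b.0 | (a.(0 + 0) + (0\{b} + 0 | 0))) → --a--▸ v19, --b--▸ v21
  v15 = (a.(0 + 0) + a.(0 | 0)) | ((0 | 0 + 0) | 0 | (a.(0 + 0) + (0\{b} + 0 | 0))) → --a--▸ v18, --a--▸ v20, --a--▸ v21
  v16 = a.(a.(0 + 0) + a.(0 | 0)) | ((0 | 0 + 0) | 0 | (0 + 0)) → --a--▸ v20
  v17 = (0 + 0) | ((0 | 0 + 0) | b.0 | (0 + 0)) → --b--▸ v22
  v18 = (0 + 0) | ((0 | 0 + 0) | 0 | (a.(0 + 0) + (0\{b} + 0 | 0))) → --a--▸ v22
  v19 = 0 | 0 | ((0 | 0 + 0) | b.0 | (0 + 0)) → --b--▸ v23
  v20 = (a.(0 + 0) + a.(0 | 0)) | ((0 | 0 + 0) | 0 | (0 + 0)) → --a--▸ v22, --a--▸ v23
  v21 = 0 | 0 | ((0 | 0 + 0) | 0 | (a.(0 + 0) + (0\{b} + 0 | 0))) → --a--▸ v23
  v22 = (0 + 0) | ((0 | 0 + 0) | 0 | (0 + 0)) → ∅
  v23 = 0 | 0 | ((0 | 0 + 0) | 0 | (0 + 0)) → ∅
Partition-refinement fixed point:
  B0 = {u0, v0}
  B1 = {u1, u2, v1, v2}
  B2 = {u7, u8, v7, v8}
  B3 = {u11, u13, u14, v11, v13, v14}
  B4 = {u18, u20, u21, v18, v20, v21}
  B5 = {u22, u23, v22, v23}
  B6 = {u17, u19, v17, v19}
  B7 = {u15, u16, v15, v16}
  B8 = {u4, u5, u6, v4, v5, v6}
  B9 = {u10, u12, v10, v12}
  B10 = {u3, v3}
  B11 = {u9, v9}
u0 ∈ B0, v0 ∈ B0 → same block
Bisimilar ⇒ trace-equivalent.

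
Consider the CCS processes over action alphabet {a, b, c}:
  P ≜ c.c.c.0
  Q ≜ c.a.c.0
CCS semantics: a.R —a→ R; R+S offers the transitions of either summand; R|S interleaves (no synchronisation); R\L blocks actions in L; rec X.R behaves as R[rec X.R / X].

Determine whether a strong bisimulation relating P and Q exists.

not bisimilar

P's transition system — 4 states:
  p0 = c.c.c.0 :: -c-> p1
  p1 = c.c.0 :: -c-> p2
  p2 = c.0 :: -c-> p3
  p3 = 0 :: (no moves)
Q's transition system — 4 states:
  q0 = c.a.c.0 :: -c-> q1
  q1 = a.c.0 :: -a-> q2
  q2 = c.0 :: -c-> q3
  q3 = 0 :: (no moves)
Partition-refinement fixed point:
  B0 = {p0}
  B1 = {p1}
  B2 = {p2, q2}
  B3 = {p3, q3}
  B4 = {q0}
  B5 = {q1}
p0 ∈ B0, q0 ∈ B4 → different blocks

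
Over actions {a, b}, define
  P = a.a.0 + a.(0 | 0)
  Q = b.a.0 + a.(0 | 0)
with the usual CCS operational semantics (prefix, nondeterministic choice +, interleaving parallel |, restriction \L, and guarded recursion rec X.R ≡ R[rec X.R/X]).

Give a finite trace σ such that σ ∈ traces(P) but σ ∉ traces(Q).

P's transition system — 4 states:
  p0 = a.a.0 + a.(0 | 0) has moves --a--▸ p1, --a--▸ p2
  p1 = 0 | 0 has moves deadlocked
  p2 = a.0 has moves --a--▸ p3
  p3 = 0 has moves deadlocked
Q's transition system — 4 states:
  q0 = b.a.0 + a.(0 | 0) has moves --a--▸ q1, --b--▸ q2
  q1 = 0 | 0 has moves deadlocked
  q2 = a.0 has moves --a--▸ q3
  q3 = 0 has moves deadlocked
Executing aa from P (initial set {p0}):
  step 1 (a): {p1, p2}
  step 2 (a): {p3}
  ✓ P
Executing aa from Q (initial set {q0}):
  step 1 (a): {q1}
  step 2 (a): no successor for Q

aa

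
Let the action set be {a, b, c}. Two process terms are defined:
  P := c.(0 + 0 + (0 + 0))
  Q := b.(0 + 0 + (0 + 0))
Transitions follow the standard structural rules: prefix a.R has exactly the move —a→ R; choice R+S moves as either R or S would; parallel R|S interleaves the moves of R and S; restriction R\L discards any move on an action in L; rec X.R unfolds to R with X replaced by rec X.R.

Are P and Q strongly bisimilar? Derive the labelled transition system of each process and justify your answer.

P's transition system — 2 states:
  u0 = c.(0 + 0 + (0 + 0)) :: —c→ u1
  u1 = 0 + 0 + (0 + 0) :: deadlocked
Q's transition system — 2 states:
  v0 = b.(0 + 0 + (0 + 0)) :: —b→ v1
  v1 = 0 + 0 + (0 + 0) :: deadlocked
Bisimilarity quotient blocks:
  B0 = {u0}
  B1 = {u1, v1}
  B2 = {v0}
u0 ∈ B0, v0 ∈ B2 → different blocks

not bisimilar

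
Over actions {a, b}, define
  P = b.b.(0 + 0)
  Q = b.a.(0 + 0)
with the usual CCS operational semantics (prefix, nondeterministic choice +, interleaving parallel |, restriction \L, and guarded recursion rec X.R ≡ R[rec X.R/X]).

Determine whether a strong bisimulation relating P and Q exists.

LTS(P): 3 reachable states
  u0 = b.b.(0 + 0) → =b=> u1
  u1 = b.(0 + 0) → =b=> u2
  u2 = 0 + 0 → ∅
LTS(Q): 3 reachable states
  v0 = b.a.(0 + 0) → =b=> v1
  v1 = a.(0 + 0) → =a=> v2
  v2 = 0 + 0 → ∅
Bisimilarity quotient blocks:
  B0 = {u0}
  B1 = {u1}
  B2 = {u2, v2}
  B3 = {v0}
  B4 = {v1}
u0 ∈ B0, v0 ∈ B3 → different blocks

not bisimilar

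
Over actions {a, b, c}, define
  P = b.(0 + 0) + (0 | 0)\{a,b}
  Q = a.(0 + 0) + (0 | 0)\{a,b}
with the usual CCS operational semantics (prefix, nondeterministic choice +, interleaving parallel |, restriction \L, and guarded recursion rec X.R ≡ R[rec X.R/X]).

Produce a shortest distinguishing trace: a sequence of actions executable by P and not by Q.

LTS(P): 2 reachable states
  p0 = b.(0 + 0) + (0 | 0)\{a,b} | ··b··> p1
  p1 = 0 + 0 | ·
LTS(Q): 2 reachable states
  q0 = a.(0 + 0) + (0 | 0)\{a,b} | ··a··> q1
  q1 = 0 + 0 | ·
Executing b from P (initial set {p0}):
  after b @ step 1: {p1}
  — P admits the full trace.
Executing b from Q (initial set {q0}):
  after b @ step 1: ∅  — Q cannot continue

b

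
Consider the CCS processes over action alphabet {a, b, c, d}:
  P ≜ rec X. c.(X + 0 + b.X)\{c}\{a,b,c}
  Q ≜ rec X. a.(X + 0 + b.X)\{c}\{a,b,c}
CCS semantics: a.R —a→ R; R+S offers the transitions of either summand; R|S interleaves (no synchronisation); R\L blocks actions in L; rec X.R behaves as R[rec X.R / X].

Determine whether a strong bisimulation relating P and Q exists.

LTS(P): 2 reachable states
  m0 = rec X. c.(X + 0 + b.X)\{c}\{a,b,c} has moves --c--▸ m1
  m1 = ((rec X. c.(X + 0 + b.X)\{c}\{a,b,c}) + 0 + b.(rec X. c.(X + 0 + b.X)\{c}\{a,b,c}))\{c}\{a,b,c} has moves ·
LTS(Q): 2 reachable states
  n0 = rec X. a.(X + 0 + b.X)\{c}\{a,b,c} has moves --a--▸ n1
  n1 = ((rec X. a.(X + 0 + b.X)\{c}\{a,b,c}) + 0 + b.(rec X. a.(X + 0 + b.X)\{c}\{a,b,c}))\{c}\{a,b,c} has moves ·
Bisimilarity quotient blocks:
  B0 = {m0}
  B1 = {m1, n1}
  B2 = {n0}
m0 ∈ B0, n0 ∈ B2 → different blocks

P ≁ Q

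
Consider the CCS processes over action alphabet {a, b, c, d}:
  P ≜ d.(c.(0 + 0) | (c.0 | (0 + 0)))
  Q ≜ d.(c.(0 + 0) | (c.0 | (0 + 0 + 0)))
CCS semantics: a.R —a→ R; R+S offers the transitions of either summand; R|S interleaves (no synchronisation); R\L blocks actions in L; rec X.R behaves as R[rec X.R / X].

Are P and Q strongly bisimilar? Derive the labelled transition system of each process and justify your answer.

YES

P's transition system — 5 states:
  s0 = d.(c.(0 + 0) | (c.0 | (0 + 0))) → -d-> s1
  s1 = c.(0 + 0) | (c.0 | (0 + 0)) → -c-> s2, -c-> s3
  s2 = (0 + 0) | (c.0 | (0 + 0)) → -c-> s4
  s3 = c.(0 + 0) | (0 | (0 + 0)) → -c-> s4
  s4 = (0 + 0) | (0 | (0 + 0)) → deadlocked
Q's transition system — 5 states:
  t0 = d.(c.(0 + 0) | (c.0 | (0 + 0 + 0))) → -d-> t1
  t1 = c.(0 + 0) | (c.0 | (0 + 0 + 0)) → -c-> t2, -c-> t3
  t2 = (0 + 0) | (c.0 | (0 + 0 + 0)) → -c-> t4
  t3 = c.(0 + 0) | (0 | (0 + 0 + 0)) → -c-> t4
  t4 = (0 + 0) | (0 | (0 + 0 + 0)) → deadlocked
Partition-refinement fixed point:
  B0 = {s0, t0}
  B1 = {s1, t1}
  B2 = {s2, s3, t2, t3}
  B3 = {s4, t4}
s0 ∈ B0, t0 ∈ B0 → same block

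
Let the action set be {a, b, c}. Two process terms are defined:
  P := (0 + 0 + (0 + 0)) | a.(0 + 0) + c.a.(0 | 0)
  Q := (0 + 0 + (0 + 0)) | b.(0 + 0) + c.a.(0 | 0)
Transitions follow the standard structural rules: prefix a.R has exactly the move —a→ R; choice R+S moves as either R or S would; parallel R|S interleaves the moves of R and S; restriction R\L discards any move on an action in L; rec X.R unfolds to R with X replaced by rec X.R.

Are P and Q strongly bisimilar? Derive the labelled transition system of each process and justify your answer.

Reachable graph of P (4 states):
  p0 = (0 + 0 + (0 + 0)) | a.(0 + 0) + c.a.(0 | 0) ⊢ ··a··> p1, ··c··> p2
  p1 = (0 + 0 + (0 + 0)) | (0 + 0) ⊢ (no moves)
  p2 = a.(0 | 0) ⊢ ··a··> p3
  p3 = 0 | 0 ⊢ (no moves)
Reachable graph of Q (4 states):
  q0 = (0 + 0 + (0 + 0)) | b.(0 + 0) + c.a.(0 | 0) ⊢ ··b··> q1, ··c··> q2
  q1 = (0 + 0 + (0 + 0)) | (0 + 0) ⊢ (no moves)
  q2 = a.(0 | 0) ⊢ ··a··> q3
  q3 = 0 | 0 ⊢ (no moves)
Partition-refinement fixed point:
  B0 = {p0}
  B1 = {p2, q2}
  B2 = {p1, p3, q1, q3}
  B3 = {q0}
p0 ∈ B0, q0 ∈ B3 → different blocks

not bisimilar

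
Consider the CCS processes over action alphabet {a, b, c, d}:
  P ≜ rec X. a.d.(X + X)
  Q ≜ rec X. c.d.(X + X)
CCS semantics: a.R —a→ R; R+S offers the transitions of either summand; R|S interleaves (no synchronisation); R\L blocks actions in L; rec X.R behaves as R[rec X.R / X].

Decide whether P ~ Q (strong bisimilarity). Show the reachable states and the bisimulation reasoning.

Reachable graph of P (3 states):
  s0 = rec X. a.d.(X + X) :: ··a··> s1
  s1 = d.((rec X. a.d.(X + X)) + (rec X. a.d.(X + X))) :: ··d··> s2
  s2 = (rec X. a.d.(X + X)) + (rec X. a.d.(X + X)) :: ··a··> s1
Reachable graph of Q (3 states):
  t0 = rec X. c.d.(X + X) :: ··c··> t1
  t1 = d.((rec X. c.d.(X + X)) + (rec X. c.d.(X + X))) :: ··d··> t2
  t2 = (rec X. c.d.(X + X)) + (rec X. c.d.(X + X)) :: ··c··> t1
Partition-refinement fixed point:
  B0 = {s0, s2}
  B1 = {s1}
  B2 = {t0, t2}
  B3 = {t1}
s0 ∈ B0, t0 ∈ B2 → different blocks

not bisimilar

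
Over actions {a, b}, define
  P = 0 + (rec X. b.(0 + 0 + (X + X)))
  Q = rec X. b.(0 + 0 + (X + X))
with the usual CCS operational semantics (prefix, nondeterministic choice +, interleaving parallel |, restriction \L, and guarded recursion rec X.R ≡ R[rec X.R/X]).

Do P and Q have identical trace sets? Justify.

Reachable graph of P (2 states):
  p0 = 0 + (rec X. b.(0 + 0 + (X + X))) :: ··b··> p1
  p1 = 0 + 0 + ((rec X. b.(0 + 0 + (X + X))) + (rec X. b.(0 + 0 + (X + X)))) :: ··b··> p1
Reachable graph of Q (2 states):
  q0 = rec X. b.(0 + 0 + (X + X)) :: ··b··> q1
  q1 = 0 + 0 + ((rec X. b.(0 + 0 + (X + X))) + (rec X. b.(0 + 0 + (X + X)))) :: ··b··> q1
Coarsest stable partition (strong bisimilarity classes):
  B0 = {p0, p1, q0, q1}
p0 ∈ B0, q0 ∈ B0 → same block
Bisimilar ⇒ trace-equivalent.

traces(P) = traces(Q)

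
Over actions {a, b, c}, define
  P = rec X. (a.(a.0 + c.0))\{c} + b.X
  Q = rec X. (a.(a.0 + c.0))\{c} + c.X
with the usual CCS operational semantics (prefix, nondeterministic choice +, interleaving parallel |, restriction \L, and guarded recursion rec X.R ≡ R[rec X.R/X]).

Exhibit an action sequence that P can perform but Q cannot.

P's transition system — 3 states:
  s0 = rec X. (a.(a.0 + c.0))\{c} + b.X :: --a--▸ s1, --b--▸ s0
  s1 = (a.0 + c.0)\{c} :: --a--▸ s2
  s2 = 0\{c} :: ·
Q's transition system — 3 states:
  t0 = rec X. (a.(a.0 + c.0))\{c} + c.X :: --a--▸ t1, --c--▸ t0
  t1 = (a.0 + c.0)\{c} :: --a--▸ t2
  t2 = 0\{c} :: ·
Run σ = ⟨b⟩ on P: start {s0}
  [1] b ⇒ {s0}
  — P admits the full trace.
Run σ = ⟨b⟩ on Q: start {t0}
  [1] b ⇒ ∅ (Q stuck)

b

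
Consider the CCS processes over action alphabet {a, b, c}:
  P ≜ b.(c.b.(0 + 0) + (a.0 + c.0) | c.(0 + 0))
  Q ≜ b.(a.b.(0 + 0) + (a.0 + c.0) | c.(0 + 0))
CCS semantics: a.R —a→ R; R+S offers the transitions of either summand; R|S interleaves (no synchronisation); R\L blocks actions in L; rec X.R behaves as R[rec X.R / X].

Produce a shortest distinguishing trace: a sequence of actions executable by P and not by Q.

bcb

LTS(P): 7 reachable states
  s0 = b.(c.b.(0 + 0) + (a.0 + c.0) | c.(0 + 0)) :: -b-> s1
  s1 = c.b.(0 + 0) + (a.0 + c.0) | c.(0 + 0) :: -a-> s2, -c-> s2, -c-> s3, -c-> s4
  s2 = 0 | c.(0 + 0) :: -c-> s5
  s3 = (a.0 + c.0) | (0 + 0) :: -a-> s5, -c-> s5
  s4 = b.(0 + 0) :: -b-> s6
  s5 = 0 | (0 + 0) :: stopped
  s6 = 0 + 0 :: stopped
LTS(Q): 7 reachable states
  t0 = b.(a.b.(0 + 0) + (a.0 + c.0) | c.(0 + 0)) :: -b-> t1
  t1 = a.b.(0 + 0) + (a.0 + c.0) | c.(0 + 0) :: -a-> t2, -a-> t3, -c-> t2, -c-> t4
  t2 = 0 | c.(0 + 0) :: -c-> t5
  t3 = b.(0 + 0) :: -b-> t6
  t4 = (a.0 + c.0) | (0 + 0) :: -a-> t5, -c-> t5
  t5 = 0 | (0 + 0) :: stopped
  t6 = 0 + 0 :: stopped
Run σ = ⟨bcb⟩ on P: start {s0}
  [1] b ⇒ {s1}
  [2] c ⇒ {s2, s3, s4}
  [3] b ⇒ {s6}
  — P admits the full trace.
Run σ = ⟨bcb⟩ on Q: start {t0}
  [1] b ⇒ {t1}
  [2] c ⇒ {t2, t4}
  [3] b ⇒ ∅ (Q stuck)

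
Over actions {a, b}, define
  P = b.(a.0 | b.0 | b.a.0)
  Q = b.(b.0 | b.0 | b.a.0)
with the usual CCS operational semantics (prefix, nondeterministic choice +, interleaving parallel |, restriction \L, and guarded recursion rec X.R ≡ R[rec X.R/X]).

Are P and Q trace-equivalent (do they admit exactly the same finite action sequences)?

P's transition system — 13 states:
  u0 = b.(a.0 | b.0 | b.a.0) has moves -b-> u1
  u1 = a.0 | b.0 | b.a.0 has moves -a-> u2, -b-> u3, -b-> u4
  u2 = 0 | b.0 | b.a.0 has moves -b-> u5, -b-> u6
  u3 = a.0 | 0 | b.a.0 has moves -a-> u5, -b-> u7
  u4 = a.0 | b.0 | a.0 has moves -a-> u6, -a-> u8, -b-> u7
  u5 = 0 | 0 | b.a.0 has moves -b-> u9
  u6 = 0 | b.0 | a.0 has moves -a-> u10, -b-> u9
  u7 = a.0 | 0 | a.0 has moves -a-> u11, -a-> u9
  u8 = a.0 | b.0 | 0 has moves -a-> u10, -b-> u11
  u9 = 0 | 0 | a.0 has moves -a-> u12
  u10 = 0 | b.0 | 0 has moves -b-> u12
  u11 = a.0 | 0 | 0 has moves -a-> u12
  u12 = 0 | 0 | 0 has moves stopped
Q's transition system — 13 states:
  v0 = b.(b.0 | b.0 | b.a.0) has moves -b-> v1
  v1 = b.0 | b.0 | b.a.0 has moves -b-> v2, -b-> v3, -b-> v4
  v2 = 0 | b.0 | b.a.0 has moves -b-> v5, -b-> v6
  v3 = b.0 | 0 | b.a.0 has moves -b-> v5, -b-> v7
  v4 = b.0 | b.0 | a.0 has moves -a-> v8, -b-> v6, -b-> v7
  v5 = 0 | 0 | b.a.0 has moves -b-> v9
  v6 = 0 | b.0 | a.0 has moves -a-> v10, -b-> v9
  v7 = b.0 | 0 | a.0 has moves -a-> v11, -b-> v9
  v8 = b.0 | b.0 | 0 has moves -b-> v10, -b-> v11
  v9 = 0 | 0 | a.0 has moves -a-> v12
  v10 = 0 | b.0 | 0 has moves -b-> v12
  v11 = b.0 | 0 | 0 has moves -b-> v12
  v12 = 0 | 0 | 0 has moves stopped
Trace ⟨ba⟩ through P, begin at {u0}:
  step 1 (b): {u1}
  step 2 (a): {u2}
  ✓ P
Trace ⟨ba⟩ through Q, begin at {v0}:
  step 1 (b): {v1}
  step 2 (a): no successor for Q

NO — witness ⟨ba⟩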